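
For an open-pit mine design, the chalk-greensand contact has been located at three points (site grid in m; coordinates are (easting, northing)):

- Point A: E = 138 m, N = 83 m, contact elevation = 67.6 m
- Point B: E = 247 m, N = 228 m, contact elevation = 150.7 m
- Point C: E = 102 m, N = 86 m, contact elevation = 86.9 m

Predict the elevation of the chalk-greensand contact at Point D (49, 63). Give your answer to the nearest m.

90 m

Let the plane be z = a·E + b·N + c.
Point B−Point A: 109a + 145b = 83.1;  Point C−Point A: −36a + 3b = 19.3.
Solving gives a = −0.45956, b = 0.91857.
Then c = 67.6 − a·138 − b·83 = 54.78.
At (49, 63): z = −22.5 + 57.9 + 54.78 = 90.1 m.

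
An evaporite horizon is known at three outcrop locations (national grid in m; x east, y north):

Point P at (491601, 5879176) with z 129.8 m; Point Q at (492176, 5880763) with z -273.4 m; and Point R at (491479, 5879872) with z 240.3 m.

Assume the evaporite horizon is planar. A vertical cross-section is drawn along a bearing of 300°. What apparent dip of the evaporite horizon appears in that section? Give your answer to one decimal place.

34.1°

Two edge vectors: Point P→Point Q = (575, 1587, -403.2), Point P→Point R = (-122, 696, 110.5).
Normal n = (Point P→Point Q) × (Point P→Point R) = (455990.7, -14347.1, 593814).
So ∂z/∂x = −n_x/n_z = −0.76790 and ∂z/∂y = −n_y/n_z = 0.02416.
Unit vector along 300° is (sin 300°, cos 300°) = (-0.8660, 0.5000).
Slope in that direction = a·(-0.8660) + b·(0.5000) = 0.67710.
Apparent dip = arctan|0.67710| = 34.1° (true dip is 37.5°, so apparent ≤ true as expected).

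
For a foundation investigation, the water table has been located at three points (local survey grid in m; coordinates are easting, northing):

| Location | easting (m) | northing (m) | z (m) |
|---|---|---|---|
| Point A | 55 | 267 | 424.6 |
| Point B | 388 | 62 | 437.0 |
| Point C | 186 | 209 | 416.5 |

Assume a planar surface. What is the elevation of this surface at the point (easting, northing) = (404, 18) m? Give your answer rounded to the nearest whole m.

457 m

Let the plane be z = a·easting + b·northing + c.
Point B−Point A: 333a − 205b = 12.4;  Point C−Point A: 131a − 58b = −8.1.
Solving gives a = −0.31557, b = −0.57309.
Then c = 424.6 − a·55 − b·267 = 594.97.
At (404, 18): z = −127.5 − 10.3 + 594.97 = 457.2 m.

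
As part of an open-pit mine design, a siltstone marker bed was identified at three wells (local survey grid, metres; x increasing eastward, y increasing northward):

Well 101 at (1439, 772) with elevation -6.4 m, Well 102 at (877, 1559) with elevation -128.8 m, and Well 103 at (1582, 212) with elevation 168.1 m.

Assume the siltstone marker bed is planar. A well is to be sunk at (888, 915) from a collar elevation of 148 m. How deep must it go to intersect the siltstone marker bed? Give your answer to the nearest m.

Two edge vectors: Well 101→Well 102 = (-562, 787, -122.4), Well 101→Well 103 = (143, -560, 174.5).
Normal n = (Well 101→Well 102) × (Well 101→Well 103) = (68787.5, 80565.8, 202179).
So ∂z/∂x = −n_x/n_z = −0.34023 and ∂z/∂y = −n_y/n_z = −0.39849.
Intercept c from Well 101: -6.4 + 489.59 + 307.63 = 790.82.
At (888, 915): z_contact = −302.1 − 364.6 + 790.82 = 124.1 m.
Depth below ground = 148 − 124.1 = 24 m.

24 m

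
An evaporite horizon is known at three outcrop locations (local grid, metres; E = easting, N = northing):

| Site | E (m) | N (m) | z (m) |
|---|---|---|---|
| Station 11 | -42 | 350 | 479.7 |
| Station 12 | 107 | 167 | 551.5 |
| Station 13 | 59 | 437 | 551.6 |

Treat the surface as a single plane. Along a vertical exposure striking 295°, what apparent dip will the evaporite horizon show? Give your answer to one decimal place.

27.1°

Let the plane be z = a·E + b·N + c.
Station 12−Station 11: 149a − 183b = 71.8;  Station 13−Station 11: 101a + 87b = 71.9.
Solving gives a = 0.61707, b = 0.11007.
Unit vector along 295° is (sin 295°, cos 295°) = (-0.9063, 0.4226).
Slope in that direction = a·(-0.9063) + b·(0.4226) = −0.51273.
Apparent dip = arctan|0.51273| = 27.1° (true dip is 32.1°, so apparent ≤ true as expected).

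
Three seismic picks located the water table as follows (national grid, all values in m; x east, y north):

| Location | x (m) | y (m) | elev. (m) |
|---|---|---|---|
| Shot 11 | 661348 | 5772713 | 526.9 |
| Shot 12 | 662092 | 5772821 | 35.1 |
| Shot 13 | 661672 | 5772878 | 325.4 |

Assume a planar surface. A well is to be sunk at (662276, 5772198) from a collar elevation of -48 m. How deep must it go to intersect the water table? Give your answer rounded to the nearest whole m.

108 m

Two edge vectors: Shot 11→Shot 12 = (744, 108, -491.8), Shot 11→Shot 13 = (324, 165, -201.5).
Normal n = (Shot 11→Shot 12) × (Shot 11→Shot 13) = (59385, -9427.2, 87768).
So ∂z/∂x = −n_x/n_z = −0.67661334 and ∂z/∂y = −n_y/n_z = 0.10741045.
Intercept c from Shot 11: 526.9 + 447476.88 − 620049.68 = −172045.89.
At (662276, 5772198): z_contact = −448104.8 + 619994.4 − 172045.89 = -156.3 m.
Depth below ground = -48 − (-156.3) = 108 m.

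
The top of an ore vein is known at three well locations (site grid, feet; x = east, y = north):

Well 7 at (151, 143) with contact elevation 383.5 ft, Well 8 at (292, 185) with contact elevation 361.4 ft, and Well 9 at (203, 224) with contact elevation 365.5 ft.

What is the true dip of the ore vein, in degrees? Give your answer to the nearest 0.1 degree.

Let the plane be z = a·x + b·y + c.
Well 8−Well 7: 141a + 42b = −22.1;  Well 9−Well 7: 52a + 81b = −18.
Solving gives a = −0.11195, b = −0.15035.
Gradient magnitude |∇z| = √(a² + b²) = √(0.01253 + 0.02261) = 0.18745.
True dip = arctan(0.18745) = 10.6°, dipping toward NE (azimuth ≈ 037°).

10.6°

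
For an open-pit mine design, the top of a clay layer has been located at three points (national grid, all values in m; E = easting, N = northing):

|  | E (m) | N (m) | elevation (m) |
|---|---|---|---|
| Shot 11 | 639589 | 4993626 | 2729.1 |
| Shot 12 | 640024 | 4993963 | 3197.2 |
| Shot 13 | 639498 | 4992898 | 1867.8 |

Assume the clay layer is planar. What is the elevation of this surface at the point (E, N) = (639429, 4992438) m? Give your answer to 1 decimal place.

Let the plane be z = a·E + b·N + c.
Shot 12−Shot 11: 435a + 337b = 468.1;  Shot 13−Shot 11: −91a − 728b = −861.3.
Solving gives a = 0.176630783, b = 1.161025548.
Then c = 2729.1 − a·639589 − b·4993626 = −5907969.37.
At (639429, 4992438): z = 112942.8 + 5796348.1 − 5907969.37 = 1321.5 m.

1321.5 m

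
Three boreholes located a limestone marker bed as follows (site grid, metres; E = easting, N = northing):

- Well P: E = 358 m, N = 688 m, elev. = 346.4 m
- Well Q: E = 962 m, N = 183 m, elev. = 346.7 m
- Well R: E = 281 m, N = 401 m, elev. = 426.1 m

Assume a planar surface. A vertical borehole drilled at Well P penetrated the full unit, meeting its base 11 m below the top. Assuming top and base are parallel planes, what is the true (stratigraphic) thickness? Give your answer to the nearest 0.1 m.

10.5 m

Let the plane be z = a·E + b·N + c.
Well Q−Well P: 604a − 505b = 0.3;  Well R−Well P: −77a − 287b = 79.7.
Solving gives a = −0.18924, b = −0.22693.
|∇z| = √(a²+b²) = 0.29548, so dip δ = arctan(0.29548) = 16.46°.
True thickness = vertical thickness × cos δ = 11 × cos 16.46° = 10.5 m.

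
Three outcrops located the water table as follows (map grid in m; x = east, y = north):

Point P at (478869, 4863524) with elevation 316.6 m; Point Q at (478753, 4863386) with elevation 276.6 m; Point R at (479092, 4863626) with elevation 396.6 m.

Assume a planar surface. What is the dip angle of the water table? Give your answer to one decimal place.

Let the plane be z = a·x + b·y + c.
Point Q−Point P: −116a − 138b = −40;  Point R−Point P: 223a + 102b = 80.
Solving gives a = 0.36744, b = −0.01901.
Gradient magnitude |∇z| = √(a² + b²) = √(0.13501 + 0.00036) = 0.36793.
True dip = arctan(0.36793) = 20.2°, dipping toward W (azimuth ≈ 273°).

20.2°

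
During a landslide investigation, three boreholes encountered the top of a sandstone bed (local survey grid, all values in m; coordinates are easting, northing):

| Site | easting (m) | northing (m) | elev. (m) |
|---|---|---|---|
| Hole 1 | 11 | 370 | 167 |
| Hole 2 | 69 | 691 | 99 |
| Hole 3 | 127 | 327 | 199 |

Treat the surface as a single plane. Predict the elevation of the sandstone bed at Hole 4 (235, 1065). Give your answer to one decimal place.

38.0 m

Two edge vectors: Hole 1→Hole 2 = (58, 321, -68), Hole 1→Hole 3 = (116, -43, 32).
Normal n = (Hole 1→Hole 2) × (Hole 1→Hole 3) = (7348, -9744, -39730).
So ∂z/∂easting = −n_x/n_z = 0.184948 and ∂z/∂northing = −n_y/n_z = −0.245255.
Intercept c from Hole 1: 167 − 2.03 + 90.74 = 255.71.
At (235, 1065): z = 43.5 − 261.2 + 255.71 = 38.0 m.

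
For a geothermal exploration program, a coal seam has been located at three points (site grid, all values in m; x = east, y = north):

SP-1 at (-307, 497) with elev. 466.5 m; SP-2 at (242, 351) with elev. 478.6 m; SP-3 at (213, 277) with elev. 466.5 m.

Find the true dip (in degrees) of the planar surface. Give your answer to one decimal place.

Two edge vectors: SP-1→SP-2 = (549, -146, 12.1), SP-1→SP-3 = (520, -220, 0).
Normal n = (SP-1→SP-2) × (SP-1→SP-3) = (2662, 6292, -44860).
So ∂z/∂x = −n_x/n_z = 0.05934 and ∂z/∂y = −n_y/n_z = 0.14026.
Gradient magnitude |∇z| = √(a² + b²) = √(0.00352 + 0.01967) = 0.15229.
True dip = arctan(0.15229) = 8.7°, dipping toward SSW (azimuth ≈ 203°).

8.7°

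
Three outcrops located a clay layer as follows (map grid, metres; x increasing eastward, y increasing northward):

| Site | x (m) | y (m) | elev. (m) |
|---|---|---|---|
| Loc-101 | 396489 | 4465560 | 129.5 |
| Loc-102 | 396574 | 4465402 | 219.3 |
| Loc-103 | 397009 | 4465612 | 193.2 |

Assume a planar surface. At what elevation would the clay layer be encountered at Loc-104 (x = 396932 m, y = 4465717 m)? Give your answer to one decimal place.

130.0 m

Two edge vectors: Loc-101→Loc-102 = (85, -158, 89.8), Loc-101→Loc-103 = (520, 52, 63.7).
Normal n = (Loc-101→Loc-102) × (Loc-101→Loc-103) = (-14734.2, 41281.5, 86580).
So ∂z/∂x = −n_x/n_z = 0.170180180 and ∂z/∂y = −n_y/n_z = −0.476801802.
Intercept c from Loc-101: 129.5 − 67474.57 + 2129187.05 = 2061841.98.
At (396932, 4465717): z = 67550.0 − 2129261.9 + 2061841.98 = 130.0 m.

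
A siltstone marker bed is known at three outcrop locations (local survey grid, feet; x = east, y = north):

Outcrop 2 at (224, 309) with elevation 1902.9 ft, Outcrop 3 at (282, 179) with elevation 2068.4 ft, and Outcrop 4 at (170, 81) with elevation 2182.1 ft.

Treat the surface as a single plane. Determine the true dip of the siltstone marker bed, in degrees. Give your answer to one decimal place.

Two edge vectors: Outcrop 2→Outcrop 3 = (58, -130, 165.5), Outcrop 2→Outcrop 4 = (-54, -228, 279.2).
Normal n = (Outcrop 2→Outcrop 3) × (Outcrop 2→Outcrop 4) = (1438, -25130.6, -20244).
So ∂z/∂x = −n_x/n_z = 0.07103 and ∂z/∂y = −n_y/n_z = −1.24139.
Gradient magnitude |∇z| = √(a² + b²) = √(0.00505 + 1.54104) = 1.24342.
True dip = arctan(1.24342) = 51.2°, dipping toward N (azimuth ≈ 357°).

51.2°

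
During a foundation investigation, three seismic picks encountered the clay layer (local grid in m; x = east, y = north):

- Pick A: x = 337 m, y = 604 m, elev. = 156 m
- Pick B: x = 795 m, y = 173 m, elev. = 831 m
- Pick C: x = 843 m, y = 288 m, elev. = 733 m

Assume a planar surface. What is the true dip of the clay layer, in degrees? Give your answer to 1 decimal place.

Two edge vectors: Pick A→Pick B = (458, -431, 675), Pick A→Pick C = (506, -316, 577).
Normal n = (Pick A→Pick B) × (Pick A→Pick C) = (-35387, 77284, 73358).
So ∂z/∂x = −n_x/n_z = 0.48239 and ∂z/∂y = −n_y/n_z = −1.05352.
Gradient magnitude |∇z| = √(a² + b²) = √(0.23270 + 1.10990) = 1.15871.
True dip = arctan(1.15871) = 49.2°, dipping toward NNW (azimuth ≈ 335°).

49.2°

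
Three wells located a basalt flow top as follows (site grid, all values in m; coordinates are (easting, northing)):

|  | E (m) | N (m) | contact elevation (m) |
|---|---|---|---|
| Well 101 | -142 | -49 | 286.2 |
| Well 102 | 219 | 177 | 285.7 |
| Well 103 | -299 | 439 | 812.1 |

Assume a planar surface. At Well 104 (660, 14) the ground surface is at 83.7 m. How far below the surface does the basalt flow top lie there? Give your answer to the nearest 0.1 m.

Let the plane be z = a·E + b·N + c.
Well 102−Well 101: 361a + 226b = −0.5;  Well 103−Well 101: −157a + 488b = 525.9.
Solving gives a = −0.56271, b = 0.89663.
Then c = 286.2 − a·-142 − b·-49 = 250.23.
At (660, 14): z_contact = −371.39 + 12.55 + 250.23 = -108.61 m.
Depth below ground = 83.7 − (-108.61) = 192.3 m.

192.3 m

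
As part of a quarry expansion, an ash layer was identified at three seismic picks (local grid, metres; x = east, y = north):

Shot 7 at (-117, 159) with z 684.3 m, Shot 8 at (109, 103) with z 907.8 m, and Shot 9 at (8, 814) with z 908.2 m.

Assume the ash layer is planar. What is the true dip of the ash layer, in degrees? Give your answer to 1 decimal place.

46.0°

Let the plane be z = a·x + b·y + c.
Shot 8−Shot 7: 226a − 56b = 223.5;  Shot 9−Shot 7: 125a + 655b = 223.9.
Solving gives a = 1.02516, b = 0.14619.
Gradient magnitude |∇z| = √(a² + b²) = √(1.05096 + 0.02137) = 1.03553.
True dip = arctan(1.03553) = 46.0°, dipping toward W (azimuth ≈ 262°).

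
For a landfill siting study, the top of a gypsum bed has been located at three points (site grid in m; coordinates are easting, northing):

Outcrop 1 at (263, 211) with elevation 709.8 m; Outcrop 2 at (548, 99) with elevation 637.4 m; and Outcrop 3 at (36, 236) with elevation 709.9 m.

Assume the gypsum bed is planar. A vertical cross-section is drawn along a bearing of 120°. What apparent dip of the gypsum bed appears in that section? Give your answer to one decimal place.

20.0°

Let the plane be z = a·easting + b·northing + c.
Outcrop 2−Outcrop 1: 285a − 112b = −72.4;  Outcrop 3−Outcrop 1: −227a + 25b = 0.1.
Solving gives a = 0.09830, b = 0.89657.
Unit vector along 120° is (sin 120°, cos 120°) = (0.8660, -0.5000).
Slope in that direction = a·(0.8660) + b·(-0.5000) = −0.36315.
Apparent dip = arctan|0.36315| = 20.0° (true dip is 42.0°, so apparent ≤ true as expected).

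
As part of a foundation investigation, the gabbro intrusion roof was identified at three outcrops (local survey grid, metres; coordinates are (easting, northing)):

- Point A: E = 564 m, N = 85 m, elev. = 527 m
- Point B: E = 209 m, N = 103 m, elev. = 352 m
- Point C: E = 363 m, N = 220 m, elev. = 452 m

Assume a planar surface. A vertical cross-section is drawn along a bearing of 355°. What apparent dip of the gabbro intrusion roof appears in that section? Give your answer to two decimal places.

8.44°

Two edge vectors: Point A→Point B = (-355, 18, -175), Point A→Point C = (-201, 135, -75).
Normal n = (Point A→Point B) × (Point A→Point C) = (22275, 8550, -44307).
So ∂z/∂E = −n_x/n_z = 0.50274 and ∂z/∂N = −n_y/n_z = 0.19297.
Unit vector along 355° is (sin 355°, cos 355°) = (-0.0872, 0.9962).
Slope in that direction = a·(-0.0872) + b·(0.9962) = 0.14842.
Apparent dip = arctan|0.14842| = 8.44° (true dip is 28.3°, so apparent ≤ true as expected).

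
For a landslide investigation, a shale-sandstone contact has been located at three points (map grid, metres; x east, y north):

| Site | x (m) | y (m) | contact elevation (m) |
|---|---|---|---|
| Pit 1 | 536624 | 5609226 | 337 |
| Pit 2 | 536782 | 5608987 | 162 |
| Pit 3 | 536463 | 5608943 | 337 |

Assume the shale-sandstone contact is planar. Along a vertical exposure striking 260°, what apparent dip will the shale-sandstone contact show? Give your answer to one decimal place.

27.8°

Let the plane be z = a·x + b·y + c.
Pit 2−Pit 1: 158a − 239b = −175;  Pit 3−Pit 1: −161a − 283b = 0.
Solving gives a = −0.59530, b = 0.33867.
Unit vector along 260° is (sin 260°, cos 260°) = (-0.9848, -0.1736).
Slope in that direction = a·(-0.9848) + b·(-0.1736) = 0.52745.
Apparent dip = arctan|0.52745| = 27.8° (true dip is 34.4°, so apparent ≤ true as expected).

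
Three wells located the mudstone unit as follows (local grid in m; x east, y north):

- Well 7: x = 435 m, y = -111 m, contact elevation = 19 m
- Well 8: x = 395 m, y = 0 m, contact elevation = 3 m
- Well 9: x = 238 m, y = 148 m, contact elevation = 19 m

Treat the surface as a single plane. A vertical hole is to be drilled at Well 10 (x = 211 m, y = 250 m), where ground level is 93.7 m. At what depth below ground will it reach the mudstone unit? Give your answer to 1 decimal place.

92.9 m

Two edge vectors: Well 7→Well 8 = (-40, 111, -16), Well 7→Well 9 = (-197, 259, 0).
Normal n = (Well 7→Well 8) × (Well 7→Well 9) = (4144, 3152, 11507).
So ∂z/∂x = −n_x/n_z = −0.36013 and ∂z/∂y = −n_y/n_z = −0.27392.
Intercept c from Well 7: 19 + 156.66 − 30.41 = 145.25.
At (211, 250): z_contact = −75.99 − 68.48 + 145.25 = 0.78 m.
Depth below ground = 93.7 − 0.78 = 92.9 m.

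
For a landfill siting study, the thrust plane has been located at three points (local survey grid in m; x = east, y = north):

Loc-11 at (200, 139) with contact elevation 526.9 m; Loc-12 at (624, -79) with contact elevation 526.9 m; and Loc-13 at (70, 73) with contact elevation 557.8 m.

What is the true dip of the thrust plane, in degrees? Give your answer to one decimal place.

14.7°

Let the plane be z = a·x + b·y + c.
Loc-12−Loc-11: 424a − 218b = 0;  Loc-13−Loc-11: −130a − 66b = 30.9.
Solving gives a = −0.11960, b = −0.23261.
Gradient magnitude |∇z| = √(a² + b²) = √(0.01430 + 0.05411) = 0.26156.
True dip = arctan(0.26156) = 14.7°, dipping toward NNE (azimuth ≈ 027°).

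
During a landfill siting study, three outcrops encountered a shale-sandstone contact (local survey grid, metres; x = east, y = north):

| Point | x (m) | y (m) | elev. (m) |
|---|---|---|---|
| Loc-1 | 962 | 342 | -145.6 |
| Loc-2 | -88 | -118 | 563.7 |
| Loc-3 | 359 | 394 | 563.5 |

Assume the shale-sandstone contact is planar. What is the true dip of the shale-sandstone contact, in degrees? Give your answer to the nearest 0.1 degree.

55.4°

Two edge vectors: Loc-1→Loc-2 = (-1050, -460, 709.3), Loc-1→Loc-3 = (-603, 52, 709.1).
Normal n = (Loc-1→Loc-2) × (Loc-1→Loc-3) = (-363069.6, 316847.1, -331980).
So ∂z/∂x = −n_x/n_z = −1.09365 and ∂z/∂y = −n_y/n_z = 0.95442.
Gradient magnitude |∇z| = √(a² + b²) = √(1.19607 + 0.91091) = 1.45154.
True dip = arctan(1.45154) = 55.4°, dipping toward SE (azimuth ≈ 131°).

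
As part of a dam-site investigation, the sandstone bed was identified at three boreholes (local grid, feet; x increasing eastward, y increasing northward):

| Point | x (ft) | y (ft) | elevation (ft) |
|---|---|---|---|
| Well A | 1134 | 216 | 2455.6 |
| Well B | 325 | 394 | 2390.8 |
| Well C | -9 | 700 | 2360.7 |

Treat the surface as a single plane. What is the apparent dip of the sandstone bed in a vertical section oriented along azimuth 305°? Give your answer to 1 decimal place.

Two edge vectors: Well A→Well B = (-809, 178, -64.8), Well A→Well C = (-1143, 484, -94.9).
Normal n = (Well A→Well B) × (Well A→Well C) = (14471, -2707.7, -188102).
So ∂z/∂x = −n_x/n_z = 0.07693 and ∂z/∂y = −n_y/n_z = −0.01439.
Unit vector along 305° is (sin 305°, cos 305°) = (-0.8192, 0.5736).
Slope in that direction = a·(-0.8192) + b·(0.5736) = −0.07128.
Apparent dip = arctan|0.07128| = 4.1° (true dip is 4.5°, so apparent ≤ true as expected).

4.1°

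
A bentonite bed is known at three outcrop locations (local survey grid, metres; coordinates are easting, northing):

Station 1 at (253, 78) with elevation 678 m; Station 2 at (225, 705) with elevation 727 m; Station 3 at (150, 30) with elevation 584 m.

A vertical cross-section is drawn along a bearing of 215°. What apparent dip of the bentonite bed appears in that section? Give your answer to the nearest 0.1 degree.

Two edge vectors: Station 1→Station 2 = (-28, 627, 49), Station 1→Station 3 = (-103, -48, -94).
Normal n = (Station 1→Station 2) × (Station 1→Station 3) = (-56586, -7679, 65925).
So ∂z/∂easting = −n_x/n_z = 0.85834 and ∂z/∂northing = −n_y/n_z = 0.11648.
Unit vector along 215° is (sin 215°, cos 215°) = (-0.5736, -0.8192).
Slope in that direction = a·(-0.5736) + b·(-0.8192) = −0.58774.
Apparent dip = arctan|0.58774| = 30.4° (true dip is 40.9°, so apparent ≤ true as expected).

30.4°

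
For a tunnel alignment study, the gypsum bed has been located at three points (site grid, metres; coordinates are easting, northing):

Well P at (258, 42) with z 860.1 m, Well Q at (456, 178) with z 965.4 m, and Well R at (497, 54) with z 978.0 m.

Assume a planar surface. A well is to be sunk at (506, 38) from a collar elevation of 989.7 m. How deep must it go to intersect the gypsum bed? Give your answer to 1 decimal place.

8.3 m

Two edge vectors: Well P→Well Q = (198, 136, 105.3), Well P→Well R = (239, 12, 117.9).
Normal n = (Well P→Well Q) × (Well P→Well R) = (14770.8, 1822.5, -30128).
So ∂z/∂easting = −n_x/n_z = 0.49027 and ∂z/∂northing = −n_y/n_z = 0.06049.
Intercept c from Well P: 860.1 − 126.49 − 2.54 = 731.07.
At (506, 38): z_contact = 248.08 + 2.30 + 731.07 = 981.44 m.
Depth below ground = 989.7 − 981.44 = 8.3 m.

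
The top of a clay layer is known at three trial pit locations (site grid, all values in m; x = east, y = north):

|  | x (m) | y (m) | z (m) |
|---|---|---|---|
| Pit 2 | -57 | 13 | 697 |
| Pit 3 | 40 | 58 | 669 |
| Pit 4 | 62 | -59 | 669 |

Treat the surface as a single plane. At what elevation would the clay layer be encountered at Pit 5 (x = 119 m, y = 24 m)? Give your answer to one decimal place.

Let the plane be z = a·x + b·y + c.
Pit 3−Pit 2: 97a + 45b = −28;  Pit 4−Pit 2: 119a − 72b = −28.
Solving gives a = −0.26550, b = −0.04992.
Then c = 697 − a·-57 − b·13 = 682.52.
At (119, 24): z = −31.6 − 1.2 + 682.52 = 649.7 m.

649.7 m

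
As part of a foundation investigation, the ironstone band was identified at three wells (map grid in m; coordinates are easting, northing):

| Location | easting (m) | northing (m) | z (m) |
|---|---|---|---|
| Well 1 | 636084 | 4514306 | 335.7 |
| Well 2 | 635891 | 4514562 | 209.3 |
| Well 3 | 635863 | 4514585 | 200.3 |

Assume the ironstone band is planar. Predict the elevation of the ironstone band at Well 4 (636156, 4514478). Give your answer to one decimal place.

206.2 m

Two edge vectors: Well 1→Well 2 = (-193, 256, -126.4), Well 1→Well 3 = (-221, 279, -135.4).
Normal n = (Well 1→Well 2) × (Well 1→Well 3) = (603.2, 1802.2, 2729).
So ∂z/∂easting = −n_x/n_z = −0.221033346 and ∂z/∂northing = −n_y/n_z = −0.660388421.
Intercept c from Well 1: 335.7 + 140595.77 + 2981195.41 = 3122126.88.
At (636156, 4514478): z = −140611.7 − 2981309.0 + 3122126.88 = 206.2 m.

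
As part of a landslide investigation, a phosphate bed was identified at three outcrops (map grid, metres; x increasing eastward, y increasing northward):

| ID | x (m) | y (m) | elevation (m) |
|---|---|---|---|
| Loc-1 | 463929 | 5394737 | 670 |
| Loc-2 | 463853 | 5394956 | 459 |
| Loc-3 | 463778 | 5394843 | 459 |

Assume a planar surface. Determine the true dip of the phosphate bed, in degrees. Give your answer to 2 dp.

48.84°

Two edge vectors: Loc-1→Loc-2 = (-76, 219, -211), Loc-1→Loc-3 = (-151, 106, -211).
Normal n = (Loc-1→Loc-2) × (Loc-1→Loc-3) = (-23843, 15825, 25013).
So ∂z/∂x = −n_x/n_z = 0.95322 and ∂z/∂y = −n_y/n_z = −0.63267.
Gradient magnitude |∇z| = √(a² + b²) = √(0.90864 + 0.40027) = 1.14408.
True dip = arctan(1.14408) = 48.84°, dipping toward WNW (azimuth ≈ 304°).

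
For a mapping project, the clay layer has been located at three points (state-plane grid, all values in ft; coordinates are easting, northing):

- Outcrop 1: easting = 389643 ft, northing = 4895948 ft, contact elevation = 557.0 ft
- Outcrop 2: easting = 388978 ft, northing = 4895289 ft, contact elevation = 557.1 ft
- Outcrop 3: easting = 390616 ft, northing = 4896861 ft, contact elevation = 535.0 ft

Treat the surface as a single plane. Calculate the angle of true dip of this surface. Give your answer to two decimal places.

31.00°

Let the plane be z = a·easting + b·northing + c.
Outcrop 2−Outcrop 1: −665a − 659b = 0.1;  Outcrop 3−Outcrop 1: 973a + 913b = −22.
Solving gives a = −0.42296, b = 0.42665.
Gradient magnitude |∇z| = √(a² + b²) = √(0.17889 + 0.18203) = 0.60077.
True dip = arctan(0.60077) = 31.00°, dipping toward SE (azimuth ≈ 135°).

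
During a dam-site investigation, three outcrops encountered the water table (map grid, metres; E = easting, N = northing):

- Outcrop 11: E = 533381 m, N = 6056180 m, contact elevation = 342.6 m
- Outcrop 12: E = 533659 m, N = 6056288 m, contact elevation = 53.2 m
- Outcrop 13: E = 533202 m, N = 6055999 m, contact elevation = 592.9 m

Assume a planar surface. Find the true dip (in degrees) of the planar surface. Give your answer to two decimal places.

Let the plane be z = a·E + b·N + c.
Outcrop 12−Outcrop 11: 278a + 108b = −289.4;  Outcrop 13−Outcrop 11: −179a − 181b = 250.3.
Solving gives a = −0.81808, b = −0.57383.
Gradient magnitude |∇z| = √(a² + b²) = √(0.66925 + 0.32928) = 0.99927.
True dip = arctan(0.99927) = 44.98°, dipping toward NE (azimuth ≈ 055°).

44.98°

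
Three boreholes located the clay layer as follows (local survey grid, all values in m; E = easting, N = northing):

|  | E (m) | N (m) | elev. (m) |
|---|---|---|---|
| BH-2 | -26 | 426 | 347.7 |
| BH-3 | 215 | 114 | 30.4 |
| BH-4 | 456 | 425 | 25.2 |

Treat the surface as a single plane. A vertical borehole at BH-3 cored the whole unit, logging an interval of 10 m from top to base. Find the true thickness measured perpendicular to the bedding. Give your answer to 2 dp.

Let the plane be z = a·E + b·N + c.
BH-3−BH-2: 241a − 312b = −317.3;  BH-4−BH-2: 482a − 1b = −322.5.
Solving gives a = −0.66805, b = 0.50096.
|∇z| = √(a²+b²) = 0.83502, so dip δ = arctan(0.83502) = 39.86°.
True thickness = vertical thickness × cos δ = 10 × cos 39.86° = 7.68 m.

7.68 m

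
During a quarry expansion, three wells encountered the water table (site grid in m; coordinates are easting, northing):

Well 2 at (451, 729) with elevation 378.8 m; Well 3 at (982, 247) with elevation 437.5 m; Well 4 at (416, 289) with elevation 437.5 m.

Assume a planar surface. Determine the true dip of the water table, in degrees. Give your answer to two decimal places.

7.58°

Let the plane be z = a·easting + b·northing + c.
Well 3−Well 2: 531a − 482b = 58.7;  Well 4−Well 2: −35a − 440b = 58.7.
Solving gives a = −0.00984, b = −0.13263.
Gradient magnitude |∇z| = √(a² + b²) = √(0.00010 + 0.01759) = 0.13299.
True dip = arctan(0.13299) = 7.58°, dipping toward N (azimuth ≈ 004°).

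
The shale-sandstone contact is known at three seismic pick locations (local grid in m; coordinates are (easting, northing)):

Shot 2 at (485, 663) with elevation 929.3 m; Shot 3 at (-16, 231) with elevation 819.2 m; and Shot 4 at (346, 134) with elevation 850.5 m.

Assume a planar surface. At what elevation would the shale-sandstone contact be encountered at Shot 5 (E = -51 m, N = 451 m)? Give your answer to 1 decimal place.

Let the plane be z = a·E + b·N + c.
Shot 3−Shot 2: −501a − 432b = −110.1;  Shot 4−Shot 2: −139a − 529b = −78.8.
Solving gives a = 0.11807, b = 0.11794.
Then c = 929.3 − a·485 − b·663 = 793.85.
At (-51, 451): z = −6.0 + 53.2 + 793.85 = 841.0 m.

841.0 m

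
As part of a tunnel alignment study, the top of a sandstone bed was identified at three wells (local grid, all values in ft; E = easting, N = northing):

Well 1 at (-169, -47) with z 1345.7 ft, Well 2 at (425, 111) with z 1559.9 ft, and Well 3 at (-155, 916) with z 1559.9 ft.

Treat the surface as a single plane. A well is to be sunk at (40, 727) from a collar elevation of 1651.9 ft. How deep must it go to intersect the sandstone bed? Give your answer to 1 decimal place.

74.2 ft

Let the plane be z = a·E + b·N + c.
Well 2−Well 1: 594a + 158b = 214.2;  Well 3−Well 1: 14a + 963b = 214.2.
Solving gives a = 0.30261, b = 0.21803.
Then c = 1345.7 − a·-169 − b·-47 = 1407.09.
At (40, 727): z_contact = 12.10 + 158.51 + 1407.09 = 1577.70 ft.
Depth below ground = 1651.9 − 1577.70 = 74.2 ft.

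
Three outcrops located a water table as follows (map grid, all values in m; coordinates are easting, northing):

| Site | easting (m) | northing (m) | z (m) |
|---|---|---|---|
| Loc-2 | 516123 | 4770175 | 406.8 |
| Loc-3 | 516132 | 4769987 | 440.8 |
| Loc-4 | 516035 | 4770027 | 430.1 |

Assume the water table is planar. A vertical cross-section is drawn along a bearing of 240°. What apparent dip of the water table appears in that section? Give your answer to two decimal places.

3.32°

Two edge vectors: Loc-2→Loc-3 = (9, -188, 34), Loc-2→Loc-4 = (-88, -148, 23.3).
Normal n = (Loc-2→Loc-3) × (Loc-2→Loc-4) = (651.6, -3201.7, -17876).
So ∂z/∂easting = −n_x/n_z = 0.03645 and ∂z/∂northing = −n_y/n_z = −0.17911.
Unit vector along 240° is (sin 240°, cos 240°) = (-0.8660, -0.5000).
Slope in that direction = a·(-0.8660) + b·(-0.5000) = 0.05799.
Apparent dip = arctan|0.05799| = 3.32° (true dip is 10.4°, so apparent ≤ true as expected).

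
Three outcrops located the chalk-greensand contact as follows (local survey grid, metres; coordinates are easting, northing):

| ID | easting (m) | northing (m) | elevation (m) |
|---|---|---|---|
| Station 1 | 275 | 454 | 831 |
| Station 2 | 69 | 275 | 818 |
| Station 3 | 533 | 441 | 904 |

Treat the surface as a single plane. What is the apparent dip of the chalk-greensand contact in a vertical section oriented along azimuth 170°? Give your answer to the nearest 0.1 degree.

Two edge vectors: Station 1→Station 2 = (-206, -179, -13), Station 1→Station 3 = (258, -13, 73).
Normal n = (Station 1→Station 2) × (Station 1→Station 3) = (-13236, 11684, 48860).
So ∂z/∂easting = −n_x/n_z = 0.27090 and ∂z/∂northing = −n_y/n_z = −0.23913.
Unit vector along 170° is (sin 170°, cos 170°) = (0.1736, -0.9848).
Slope in that direction = a·(0.1736) + b·(-0.9848) = 0.28254.
Apparent dip = arctan|0.28254| = 15.8° (true dip is 19.9°, so apparent ≤ true as expected).

15.8°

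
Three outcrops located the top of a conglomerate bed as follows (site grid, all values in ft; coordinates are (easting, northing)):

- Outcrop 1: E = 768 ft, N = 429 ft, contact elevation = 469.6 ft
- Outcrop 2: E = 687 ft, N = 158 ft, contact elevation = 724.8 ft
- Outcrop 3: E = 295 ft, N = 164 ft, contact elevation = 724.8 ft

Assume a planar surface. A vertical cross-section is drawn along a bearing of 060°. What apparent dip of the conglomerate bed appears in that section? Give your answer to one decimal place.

Two edge vectors: Outcrop 1→Outcrop 2 = (-81, -271, 255.2), Outcrop 1→Outcrop 3 = (-473, -265, 255.2).
Normal n = (Outcrop 1→Outcrop 2) × (Outcrop 1→Outcrop 3) = (-1531.2, -100038.4, -106718).
So ∂z/∂E = −n_x/n_z = −0.01435 and ∂z/∂N = −n_y/n_z = −0.93741.
Unit vector along 060° is (sin 60°, cos 60°) = (0.8660, 0.5000).
Slope in that direction = a·(0.8660) + b·(0.5000) = −0.48113.
Apparent dip = arctan|0.48113| = 25.7° (true dip is 43.2°, so apparent ≤ true as expected).

25.7°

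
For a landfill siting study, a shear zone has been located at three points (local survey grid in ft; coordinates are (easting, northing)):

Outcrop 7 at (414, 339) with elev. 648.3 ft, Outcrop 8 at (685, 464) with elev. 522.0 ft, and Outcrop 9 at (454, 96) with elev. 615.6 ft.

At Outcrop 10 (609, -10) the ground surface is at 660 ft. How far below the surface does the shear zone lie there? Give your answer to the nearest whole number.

Two edge vectors: Outcrop 7→Outcrop 8 = (271, 125, -126.3), Outcrop 7→Outcrop 9 = (40, -243, -32.7).
Normal n = (Outcrop 7→Outcrop 8) × (Outcrop 7→Outcrop 9) = (-34778.4, 3809.7, -70853).
So ∂z/∂E = −n_x/n_z = −0.49085 and ∂z/∂N = −n_y/n_z = 0.05377.
Intercept c from Outcrop 7: 648.3 + 203.21 − 18.23 = 833.29.
At (609, -10): z_contact = −298.9 − 0.5 + 833.29 = 533.8 ft.
Depth below ground = 660 − 533.8 = 126 ft.

126 ft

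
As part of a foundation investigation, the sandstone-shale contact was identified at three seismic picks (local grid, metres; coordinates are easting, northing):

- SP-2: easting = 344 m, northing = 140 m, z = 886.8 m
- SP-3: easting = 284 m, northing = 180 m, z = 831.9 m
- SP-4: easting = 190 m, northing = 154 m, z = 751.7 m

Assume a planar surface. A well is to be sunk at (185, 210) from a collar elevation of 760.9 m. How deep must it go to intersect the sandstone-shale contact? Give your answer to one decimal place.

Two edge vectors: SP-2→SP-3 = (-60, 40, -54.9), SP-2→SP-4 = (-154, 14, -135.1).
Normal n = (SP-2→SP-3) × (SP-2→SP-4) = (-4635.4, 348.6, 5320).
So ∂z/∂easting = −n_x/n_z = 0.87132 and ∂z/∂northing = −n_y/n_z = −0.06553.
Intercept c from SP-2: 886.8 − 299.73 + 9.17 = 596.24.
At (185, 210): z_contact = 161.19 − 13.76 + 596.24 = 743.67 m.
Depth below ground = 760.9 − 743.67 = 17.2 m.

17.2 m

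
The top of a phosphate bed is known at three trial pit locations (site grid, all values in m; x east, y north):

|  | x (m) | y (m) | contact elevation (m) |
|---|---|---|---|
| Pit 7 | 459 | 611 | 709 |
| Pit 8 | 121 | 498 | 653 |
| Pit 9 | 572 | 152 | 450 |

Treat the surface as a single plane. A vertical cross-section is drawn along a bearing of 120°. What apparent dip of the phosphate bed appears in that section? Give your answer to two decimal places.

16.59°

Two edge vectors: Pit 7→Pit 8 = (-338, -113, -56), Pit 7→Pit 9 = (113, -459, -259).
Normal n = (Pit 7→Pit 8) × (Pit 7→Pit 9) = (3563, -93870, 167911).
So ∂z/∂x = −n_x/n_z = −0.02122 and ∂z/∂y = −n_y/n_z = 0.55905.
Unit vector along 120° is (sin 120°, cos 120°) = (0.8660, -0.5000).
Slope in that direction = a·(0.8660) + b·(-0.5000) = −0.29790.
Apparent dip = arctan|0.29790| = 16.59° (true dip is 29.2°, so apparent ≤ true as expected).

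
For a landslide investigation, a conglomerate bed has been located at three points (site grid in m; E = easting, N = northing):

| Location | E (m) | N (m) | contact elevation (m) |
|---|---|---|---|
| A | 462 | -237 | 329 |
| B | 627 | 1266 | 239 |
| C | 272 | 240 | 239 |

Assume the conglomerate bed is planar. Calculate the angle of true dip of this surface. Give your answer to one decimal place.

15.0°

Let the plane be z = a·E + b·N + c.
B−A: 165a + 1503b = −90;  C−A: −190a + 477b = −90.
Solving gives a = 0.25349, b = −0.08771.
Gradient magnitude |∇z| = √(a² + b²) = √(0.06426 + 0.00769) = 0.26823.
True dip = arctan(0.26823) = 15.0°, dipping toward WNW (azimuth ≈ 289°).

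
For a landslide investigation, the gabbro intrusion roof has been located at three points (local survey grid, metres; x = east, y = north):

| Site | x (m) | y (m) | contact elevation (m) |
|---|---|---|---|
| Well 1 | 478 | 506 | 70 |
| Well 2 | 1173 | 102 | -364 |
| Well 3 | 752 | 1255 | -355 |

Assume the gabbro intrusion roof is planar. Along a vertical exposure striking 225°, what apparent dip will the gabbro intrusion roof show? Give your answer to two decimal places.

Let the plane be z = a·x + b·y + c.
Well 2−Well 1: 695a − 404b = −434;  Well 3−Well 1: 274a + 749b = −425.
Solving gives a = −0.78695, b = −0.27954.
Unit vector along 225° is (sin 225°, cos 225°) = (-0.7071, -0.7071).
Slope in that direction = a·(-0.7071) + b·(-0.7071) = 0.75412.
Apparent dip = arctan|0.75412| = 37.02° (true dip is 39.9°, so apparent ≤ true as expected).

37.02°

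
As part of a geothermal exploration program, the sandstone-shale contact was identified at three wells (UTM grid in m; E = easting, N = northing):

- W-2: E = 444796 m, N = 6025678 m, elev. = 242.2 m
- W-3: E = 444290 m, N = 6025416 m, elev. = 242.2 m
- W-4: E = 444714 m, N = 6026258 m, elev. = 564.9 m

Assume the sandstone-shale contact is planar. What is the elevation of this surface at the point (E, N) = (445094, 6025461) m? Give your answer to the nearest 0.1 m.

Let the plane be z = a·E + b·N + c.
W-3−W-2: −506a − 262b = 0;  W-4−W-2: −82a + 580b = 322.7.
Solving gives a = −0.268435123, b = 0.518428138.
Then c = 242.2 − a·444796 − b·6025678 = −3004239.96.
At (445094, 6025461): z = −119478.9 + 3123768.5 − 3004239.96 = 49.7 m.

49.7 m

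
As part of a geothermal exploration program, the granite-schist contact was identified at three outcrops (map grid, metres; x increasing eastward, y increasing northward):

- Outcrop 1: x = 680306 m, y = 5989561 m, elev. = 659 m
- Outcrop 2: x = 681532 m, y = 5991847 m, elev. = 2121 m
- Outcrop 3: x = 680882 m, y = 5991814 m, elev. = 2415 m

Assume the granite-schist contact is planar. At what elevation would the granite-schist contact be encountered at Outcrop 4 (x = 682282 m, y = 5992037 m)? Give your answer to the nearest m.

1920 m

Let the plane be z = a·x + b·y + c.
Outcrop 2−Outcrop 1: 1226a + 2286b = 1462;  Outcrop 3−Outcrop 1: 576a + 2253b = 1756.
Solving gives a = −0.49834583, b = 0.90681190.
Then c = 659 − a·680306 − b·5989561 = −5091718.50.
At (682282, 5992037): z = −340012.4 + 5433650.4 − 5091718.50 = 1919.5 m.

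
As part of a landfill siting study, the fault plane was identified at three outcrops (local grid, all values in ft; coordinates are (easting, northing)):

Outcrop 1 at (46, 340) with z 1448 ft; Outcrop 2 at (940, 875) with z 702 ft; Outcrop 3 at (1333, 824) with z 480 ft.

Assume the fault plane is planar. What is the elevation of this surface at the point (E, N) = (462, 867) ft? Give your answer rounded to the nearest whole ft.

998 ft

Let the plane be z = a·E + b·N + c.
Outcrop 2−Outcrop 1: 894a + 535b = −746;  Outcrop 3−Outcrop 1: 1287a + 484b = −968.
Solving gives a = −0.61292, b = −0.37018.
Then c = 1448 − a·46 − b·340 = 1602.06.
At (462, 867): z = −283.2 − 320.9 + 1602.06 = 997.9 ft.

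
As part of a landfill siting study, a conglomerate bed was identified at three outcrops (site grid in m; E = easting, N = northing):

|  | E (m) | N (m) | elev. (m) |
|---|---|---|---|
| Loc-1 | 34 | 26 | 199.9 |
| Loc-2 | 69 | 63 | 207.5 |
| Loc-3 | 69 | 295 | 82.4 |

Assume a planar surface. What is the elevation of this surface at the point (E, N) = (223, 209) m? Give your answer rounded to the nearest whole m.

250 m

Let the plane be z = a·E + b·N + c.
Loc-2−Loc-1: 35a + 37b = 7.6;  Loc-3−Loc-1: 35a + 269b = −117.5.
Solving gives a = 0.78718, b = −0.53922.
Then c = 199.9 − a·34 − b·26 = 187.16.
At (223, 209): z = 175.5 − 112.7 + 187.16 = 250.0 m.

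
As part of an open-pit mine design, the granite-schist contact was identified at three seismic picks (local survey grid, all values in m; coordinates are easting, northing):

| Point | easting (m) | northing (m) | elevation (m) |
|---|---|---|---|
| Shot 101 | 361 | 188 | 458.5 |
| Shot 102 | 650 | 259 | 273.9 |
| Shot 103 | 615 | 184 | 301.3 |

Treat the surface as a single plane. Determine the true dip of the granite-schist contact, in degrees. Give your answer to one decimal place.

Let the plane be z = a·easting + b·northing + c.
Shot 102−Shot 101: 289a + 71b = −184.6;  Shot 103−Shot 101: 254a − 4b = −157.2.
Solving gives a = −0.62009, b = −0.07596.
Gradient magnitude |∇z| = √(a² + b²) = √(0.38452 + 0.00577) = 0.62473.
True dip = arctan(0.62473) = 32.0°, dipping toward E (azimuth ≈ 083°).

32.0°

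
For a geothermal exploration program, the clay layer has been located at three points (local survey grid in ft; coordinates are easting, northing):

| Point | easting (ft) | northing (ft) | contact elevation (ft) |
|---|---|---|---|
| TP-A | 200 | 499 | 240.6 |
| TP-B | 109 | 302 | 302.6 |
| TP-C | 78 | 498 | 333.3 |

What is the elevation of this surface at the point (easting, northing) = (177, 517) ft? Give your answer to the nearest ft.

259 ft

Two edge vectors: TP-A→TP-B = (-91, -197, 62), TP-A→TP-C = (-122, -1, 92.7).
Normal n = (TP-A→TP-B) × (TP-A→TP-C) = (-18199.9, 871.7, -23943).
So ∂z/∂easting = −n_x/n_z = −0.76013 and ∂z/∂northing = −n_y/n_z = 0.03641.
Intercept c from TP-A: 240.6 + 152.03 − 18.17 = 374.46.
At (177, 517): z = −134.5 + 18.8 + 374.46 = 258.7 ft.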